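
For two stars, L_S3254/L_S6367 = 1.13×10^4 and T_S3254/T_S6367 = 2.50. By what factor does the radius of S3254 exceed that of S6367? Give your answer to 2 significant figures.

17

L ∝ R²T⁴ gives R ∝ √L / T², so
R_S3254/R_S6367 = √(1.13×10^4) / (2.50)² = 106.3 / 6.250 = 17.01.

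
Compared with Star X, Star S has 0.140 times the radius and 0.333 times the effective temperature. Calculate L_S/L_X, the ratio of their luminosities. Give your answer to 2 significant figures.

From the Stefan–Boltzmann law, L ∝ R²T⁴, so
L_S/L_X = (R_S/R_X)² (T_S/T_X)⁴ = (0.140)² × (0.333)⁴ = 0.01960 × 0.01230 = 2.410×10^-4.

2.4×10^-4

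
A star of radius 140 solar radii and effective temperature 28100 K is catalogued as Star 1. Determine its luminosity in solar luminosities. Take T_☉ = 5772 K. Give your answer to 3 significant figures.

L/L_☉ = (R/R_☉)² (T/T_☉)⁴ = (140)² × (28100/5772)⁴
       = 1.960×10^4 × (4.868)⁴ = 1.960×10^4 × 561.7 = 1.101×10^7.

1.10×10^7 solar luminosities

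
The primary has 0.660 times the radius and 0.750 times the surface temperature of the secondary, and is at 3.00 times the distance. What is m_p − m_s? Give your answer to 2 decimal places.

4.54

L_p/L_s = (0.660)²(0.750)⁴ = 0.1378.
F_p/F_s = (L_p/L_s)/(d_p/d_s)² = 0.1378/9.000 = 0.01531.
m_p − m_s = −2.5 log₁₀(0.01531) = 4.54.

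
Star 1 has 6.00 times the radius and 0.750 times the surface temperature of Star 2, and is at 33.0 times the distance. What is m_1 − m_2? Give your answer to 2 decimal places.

L_1/L_2 = (6.00)²(0.750)⁴ = 11.39.
F_1/F_2 = (L_1/L_2)/(d_1/d_2)² = 11.39/1089 = 0.01046.
m_1 − m_2 = −2.5 log₁₀(0.01046) = 4.95.

4.95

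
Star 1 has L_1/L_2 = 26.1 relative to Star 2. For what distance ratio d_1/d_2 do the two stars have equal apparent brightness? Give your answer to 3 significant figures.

5.11

Equal flux requires L_1/d_1² = L_2/d_2², so d_1/d_2 = √(L_1/L_2)
= √(26.1) = 5.109.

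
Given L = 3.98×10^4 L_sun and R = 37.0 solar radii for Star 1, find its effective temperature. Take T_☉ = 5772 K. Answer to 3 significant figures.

T/T_☉ = (L/L_☉)^(1/4) / (R/R_☉)^(1/2)
T = 5772 × (3.98×10^4)^(1/4) / √(37.0) = 5772 × 14.12 / 6.083 = 1.340×10^4 K.

1.34×10^4 K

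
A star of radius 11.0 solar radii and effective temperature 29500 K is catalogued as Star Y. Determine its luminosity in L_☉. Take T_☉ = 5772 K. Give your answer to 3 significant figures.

8.26×10^4 L_☉

L/L_☉ = (R/R_☉)² (T/T_☉)⁴ = (11.0)² × (29500/5772)⁴
       = 121.0 × (5.111)⁴ = 121.0 × 682.3 = 8.256×10^4.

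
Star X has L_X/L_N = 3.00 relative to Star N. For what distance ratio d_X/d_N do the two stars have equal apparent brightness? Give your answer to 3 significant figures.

1.73

Equal flux requires L_X/d_X² = L_N/d_N², so d_X/d_N = √(L_X/L_N)
= √(3.00) = 1.732.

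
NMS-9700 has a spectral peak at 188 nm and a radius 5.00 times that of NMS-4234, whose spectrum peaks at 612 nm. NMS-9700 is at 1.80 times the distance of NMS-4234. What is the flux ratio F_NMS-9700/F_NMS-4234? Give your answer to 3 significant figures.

Wien's law: T_NMS-9700/T_NMS-4234 = λ_NMS-4234/λ_NMS-9700 = 612/188 = 3.255.
L_NMS-9700/L_NMS-4234 = (R_NMS-9700/R_NMS-4234)²(T_NMS-9700/T_NMS-4234)⁴ = (5.00)²(3.255)⁴ = 2807.
F_NMS-9700/F_NMS-4234 = (L_NMS-9700/L_NMS-4234)/(d_NMS-9700/d_NMS-4234)² = 2807/(1.80)² = 866.5.

867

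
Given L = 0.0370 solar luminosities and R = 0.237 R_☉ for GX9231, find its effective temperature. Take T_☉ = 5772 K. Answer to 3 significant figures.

T/T_☉ = (L/L_☉)^(1/4) / (R/R_☉)^(1/2)
T = 5772 × (0.0370)^(1/4) / √(0.237) = 5772 × 0.4386 / 0.4868 = 5200 K.

5.20×10^3 K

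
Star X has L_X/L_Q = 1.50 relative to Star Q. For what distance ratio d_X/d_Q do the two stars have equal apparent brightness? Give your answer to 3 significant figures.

1.22

Equal flux requires L_X/d_X² = L_Q/d_Q², so d_X/d_Q = √(L_X/L_Q)
= √(1.50) = 1.225.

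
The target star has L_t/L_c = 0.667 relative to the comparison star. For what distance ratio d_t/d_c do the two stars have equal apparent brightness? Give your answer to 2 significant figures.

Equal flux requires L_t/d_t² = L_c/d_c², so d_t/d_c = √(L_t/L_c)
= √(0.667) = 0.8167.

0.82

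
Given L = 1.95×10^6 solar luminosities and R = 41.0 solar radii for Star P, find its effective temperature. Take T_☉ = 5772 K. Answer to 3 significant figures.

T/T_☉ = (L/L_☉)^(1/4) / (R/R_☉)^(1/2)
T = 5772 × (1.95×10^6)^(1/4) / √(41.0) = 5772 × 37.37 / 6.403 = 3.369×10^4 K.

3.37×10^4 K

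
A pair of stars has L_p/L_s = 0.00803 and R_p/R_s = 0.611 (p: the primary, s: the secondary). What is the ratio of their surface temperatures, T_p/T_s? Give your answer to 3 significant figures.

0.383

L ∝ R²T⁴ gives T ∝ (L/R²)^(1/4), so
T_p/T_s = (0.00803 / 0.611²)^(1/4) = (0.02151)^(1/4) = 0.3830.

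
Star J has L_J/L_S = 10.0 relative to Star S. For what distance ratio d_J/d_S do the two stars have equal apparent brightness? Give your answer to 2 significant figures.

3.2

Equal flux requires L_J/d_J² = L_S/d_S², so d_J/d_S = √(L_J/L_S)
= √(10.0) = 3.162.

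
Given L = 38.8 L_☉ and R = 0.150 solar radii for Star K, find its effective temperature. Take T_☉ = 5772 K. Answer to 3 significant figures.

T/T_☉ = (L/L_☉)^(1/4) / (R/R_☉)^(1/2)
T = 5772 × (38.8)^(1/4) / √(0.150) = 5772 × 2.496 / 0.3873 = 3.720×10^4 K.

3.72×10^4 K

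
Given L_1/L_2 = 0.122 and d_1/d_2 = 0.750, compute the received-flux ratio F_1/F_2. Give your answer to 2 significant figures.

0.22

F = L/(4πd²), so F_1/F_2 = (L_1/L_2) / (d_1/d_2)²
= 0.122 / (0.750)² = 0.122 / 0.5625 = 0.2169.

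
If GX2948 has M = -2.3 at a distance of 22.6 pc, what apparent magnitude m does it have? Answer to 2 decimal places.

m = M + 5 log₁₀(d/10 pc) = -2.3 + 5 log₁₀(22.6/10)
  = -2.3 + 5 × 0.354 = -2.3 + 1.77 = -0.53.

-0.53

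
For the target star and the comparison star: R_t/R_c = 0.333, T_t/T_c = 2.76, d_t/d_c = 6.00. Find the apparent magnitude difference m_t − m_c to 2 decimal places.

1.87

L_t/L_c = (0.333)²(2.76)⁴ = 6.435.
F_t/F_c = (L_t/L_c)/(d_t/d_c)² = 6.435/36.00 = 0.1787.
m_t − m_c = −2.5 log₁₀(0.1787) = 1.87.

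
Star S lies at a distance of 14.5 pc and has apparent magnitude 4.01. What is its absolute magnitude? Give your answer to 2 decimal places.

3.20

M = m − 5 log₁₀(d/10 pc) = 4.01 − 5 log₁₀(14.5/10)
  = 4.01 − 5 × 0.161 = 4.01 − 0.81 = 3.20.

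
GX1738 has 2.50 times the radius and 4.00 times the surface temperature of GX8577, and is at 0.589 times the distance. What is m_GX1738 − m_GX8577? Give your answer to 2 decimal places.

L_GX1738/L_GX8577 = (2.50)²(4.00)⁴ = 1600.
F_GX1738/F_GX8577 = (L_GX1738/L_GX8577)/(d_GX1738/d_GX8577)² = 1600/0.3469 = 4612.
m_GX1738 − m_GX8577 = −2.5 log₁₀(4612) = -9.16.

-9.16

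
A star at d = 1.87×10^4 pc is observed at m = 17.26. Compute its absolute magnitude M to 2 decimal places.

0.90

M = m − 5 log₁₀(d/10 pc) = 17.26 − 5 log₁₀(1.87×10^4/10)
  = 17.26 − 5 × 3.272 = 17.26 − 16.36 = 0.90.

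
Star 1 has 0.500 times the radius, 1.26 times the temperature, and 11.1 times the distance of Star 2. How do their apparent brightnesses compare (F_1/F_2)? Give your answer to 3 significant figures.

L_1/L_2 = (R_1/R_2)²(T_1/T_2)⁴ = (0.500)² × (1.26)⁴ = 0.6301.
F_1/F_2 = (L_1/L_2)/(d_1/d_2)² = 0.6301 / (11.1)² = 0.005114.

0.00511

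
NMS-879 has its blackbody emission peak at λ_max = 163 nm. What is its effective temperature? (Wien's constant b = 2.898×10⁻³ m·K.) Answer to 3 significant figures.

T = b/λ_max = 2.898×10⁻³ / (163×10⁻⁹) = 1.778×10^4 K.

1.78×10^4 K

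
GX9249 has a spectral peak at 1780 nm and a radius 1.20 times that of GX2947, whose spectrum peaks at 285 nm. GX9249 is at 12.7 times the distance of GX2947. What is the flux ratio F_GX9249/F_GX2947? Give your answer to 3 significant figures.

Wien's law: T_GX9249/T_GX2947 = λ_GX2947/λ_GX9249 = 285/1780 = 0.1601.
L_GX9249/L_GX2947 = (R_GX9249/R_GX2947)²(T_GX9249/T_GX2947)⁴ = (1.20)²(0.1601)⁴ = 9.464×10^-4.
F_GX9249/F_GX2947 = (L_GX9249/L_GX2947)/(d_GX9249/d_GX2947)² = 9.464×10^-4/(12.7)² = 5.868×10^-6.

5.87×10^-6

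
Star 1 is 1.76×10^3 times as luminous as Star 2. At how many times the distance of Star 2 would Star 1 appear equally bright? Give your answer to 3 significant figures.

42.0

Equal flux requires L_1/d_1² = L_2/d_2², so d_1/d_2 = √(L_1/L_2)
= √(1.76×10^3) = 41.95.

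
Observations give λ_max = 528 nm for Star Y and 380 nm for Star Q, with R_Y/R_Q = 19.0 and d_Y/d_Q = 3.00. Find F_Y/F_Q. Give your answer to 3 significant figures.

10.8

Wien's law: T_Y/T_Q = λ_Q/λ_Y = 380/528 = 0.7197.
L_Y/L_Q = (R_Y/R_Q)²(T_Y/T_Q)⁴ = (19.0)²(0.7197)⁴ = 96.85.
F_Y/F_Q = (L_Y/L_Q)/(d_Y/d_Q)² = 96.85/(3.00)² = 10.76.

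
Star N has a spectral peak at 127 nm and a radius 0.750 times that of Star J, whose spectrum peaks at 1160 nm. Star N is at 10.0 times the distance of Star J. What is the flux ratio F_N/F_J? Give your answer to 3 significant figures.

39.2

Wien's law: T_N/T_J = λ_J/λ_N = 1160/127 = 9.134.
L_N/L_J = (R_N/R_J)²(T_N/T_J)⁴ = (0.750)²(9.134)⁴ = 3915.
F_N/F_J = (L_N/L_J)/(d_N/d_J)² = 3915/(10.0)² = 39.15.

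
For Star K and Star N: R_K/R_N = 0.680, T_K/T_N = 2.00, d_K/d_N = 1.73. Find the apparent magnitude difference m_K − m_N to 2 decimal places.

-0.98

L_K/L_N = (0.680)²(2.00)⁴ = 7.398.
F_K/F_N = (L_K/L_N)/(d_K/d_N)² = 7.398/2.993 = 2.472.
m_K − m_N = −2.5 log₁₀(2.472) = -0.98.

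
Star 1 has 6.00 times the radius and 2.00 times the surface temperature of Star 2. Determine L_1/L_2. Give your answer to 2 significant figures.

From the Stefan–Boltzmann law, L ∝ R²T⁴, so
L_1/L_2 = (R_1/R_2)² (T_1/T_2)⁴ = (6.00)² × (2.00)⁴ = 36.00 × 16.00 = 576.0.

5.8×10^2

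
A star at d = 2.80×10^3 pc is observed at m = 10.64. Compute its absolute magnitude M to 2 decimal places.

-1.60

M = m − 5 log₁₀(d/10 pc) = 10.64 − 5 log₁₀(2.80×10^3/10)
  = 10.64 − 5 × 2.447 = 10.64 − 12.24 = -1.60.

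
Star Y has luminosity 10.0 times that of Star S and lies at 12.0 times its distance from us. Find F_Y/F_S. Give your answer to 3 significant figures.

F = L/(4πd²), so F_Y/F_S = (L_Y/L_S) / (d_Y/d_S)²
= 10.0 / (12.0)² = 10.0 / 144.0 = 0.06944.

0.0694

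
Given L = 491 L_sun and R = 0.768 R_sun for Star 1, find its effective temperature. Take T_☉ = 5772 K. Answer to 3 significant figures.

3.10×10^4 K

T/T_☉ = (L/L_☉)^(1/4) / (R/R_☉)^(1/2)
T = 5772 × (491)^(1/4) / √(0.768) = 5772 × 4.707 / 0.8764 = 3.100×10^4 K.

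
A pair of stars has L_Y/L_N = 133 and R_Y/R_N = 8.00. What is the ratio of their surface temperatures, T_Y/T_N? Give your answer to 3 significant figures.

L ∝ R²T⁴ gives T ∝ (L/R²)^(1/4), so
T_Y/T_N = (133 / 8.00²)^(1/4) = (2.078)^(1/4) = 1.201.

1.20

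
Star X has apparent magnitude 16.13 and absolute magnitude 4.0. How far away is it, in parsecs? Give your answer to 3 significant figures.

m − M = 5 log₁₀(d/10 pc)
16.13 − (4.0) = 12.13 = 5 log₁₀(d/10)
d = 10 × 10^(12.13/5) = 10 × 10^2.426 = 2667 pc.

2.67×10^3 pc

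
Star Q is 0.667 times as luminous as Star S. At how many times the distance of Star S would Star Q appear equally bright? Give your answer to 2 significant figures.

Equal flux requires L_Q/d_Q² = L_S/d_S², so d_Q/d_S = √(L_Q/L_S)
= √(0.667) = 0.8167.

0.82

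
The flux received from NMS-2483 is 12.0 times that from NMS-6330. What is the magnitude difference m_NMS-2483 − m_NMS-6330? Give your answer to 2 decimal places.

m_NMS-2483 − m_NMS-6330 = −2.5 log₁₀(F_NMS-2483/F_NMS-6330) = −2.5 log₁₀(12.0) = −2.5 × (1.079) = -2.698.

-2.70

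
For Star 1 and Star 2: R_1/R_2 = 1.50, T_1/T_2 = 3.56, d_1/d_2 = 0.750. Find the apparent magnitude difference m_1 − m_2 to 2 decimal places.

-7.02

L_1/L_2 = (1.50)²(3.56)⁴ = 361.4.
F_1/F_2 = (L_1/L_2)/(d_1/d_2)² = 361.4/0.5625 = 642.5.
m_1 − m_2 = −2.5 log₁₀(642.5) = -7.02.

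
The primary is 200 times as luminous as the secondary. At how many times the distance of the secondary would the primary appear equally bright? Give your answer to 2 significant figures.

Equal flux requires L_p/d_p² = L_s/d_s², so d_p/d_s = √(L_p/L_s)
= √(200) = 14.14.

14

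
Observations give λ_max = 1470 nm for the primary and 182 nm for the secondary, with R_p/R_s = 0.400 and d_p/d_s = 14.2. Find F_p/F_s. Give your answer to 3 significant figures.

Wien's law: T_p/T_s = λ_s/λ_p = 182/1470 = 0.1238.
L_p/L_s = (R_p/R_s)²(T_p/T_s)⁴ = (0.400)²(0.1238)⁴ = 3.760×10^-5.
F_p/F_s = (L_p/L_s)/(d_p/d_s)² = 3.760×10^-5/(14.2)² = 1.864×10^-7.

1.86×10^-7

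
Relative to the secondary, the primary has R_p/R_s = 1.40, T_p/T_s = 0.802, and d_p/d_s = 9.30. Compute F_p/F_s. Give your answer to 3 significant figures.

L_p/L_s = (R_p/R_s)²(T_p/T_s)⁴ = (1.40)² × (0.802)⁴ = 0.8109.
F_p/F_s = (L_p/L_s)/(d_p/d_s)² = 0.8109 / (9.30)² = 0.009375.

0.00938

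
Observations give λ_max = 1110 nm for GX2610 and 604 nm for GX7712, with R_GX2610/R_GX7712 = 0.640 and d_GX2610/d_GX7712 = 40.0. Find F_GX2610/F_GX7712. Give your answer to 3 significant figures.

Wien's law: T_GX2610/T_GX7712 = λ_GX7712/λ_GX2610 = 604/1110 = 0.5441.
L_GX2610/L_GX7712 = (R_GX2610/R_GX7712)²(T_GX2610/T_GX7712)⁴ = (0.640)²(0.5441)⁴ = 0.03591.
F_GX2610/F_GX7712 = (L_GX2610/L_GX7712)/(d_GX2610/d_GX7712)² = 0.03591/(40.0)² = 2.244×10^-5.

2.24×10^-5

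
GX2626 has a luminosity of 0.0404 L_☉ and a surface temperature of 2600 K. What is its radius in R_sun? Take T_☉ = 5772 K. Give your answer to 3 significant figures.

0.991 R_sun

R/R_☉ = √(L/L_☉) / (T/T_☉)² = √(0.0404) / (0.4505)²
       = 0.2010 / 0.2029 = 0.9906.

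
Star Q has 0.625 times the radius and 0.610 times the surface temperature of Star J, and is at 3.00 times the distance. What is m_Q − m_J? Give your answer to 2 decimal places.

5.55

L_Q/L_J = (0.625)²(0.610)⁴ = 0.05409.
F_Q/F_J = (L_Q/L_J)/(d_Q/d_J)² = 0.05409/9.000 = 0.006009.
m_Q − m_J = −2.5 log₁₀(0.006009) = 5.55.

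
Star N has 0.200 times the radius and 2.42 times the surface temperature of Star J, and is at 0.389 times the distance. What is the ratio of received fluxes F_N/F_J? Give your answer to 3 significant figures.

9.07

L_N/L_J = (R_N/R_J)²(T_N/T_J)⁴ = (0.200)² × (2.42)⁴ = 1.372.
F_N/F_J = (L_N/L_J)/(d_N/d_J)² = 1.372 / (0.389)² = 9.066.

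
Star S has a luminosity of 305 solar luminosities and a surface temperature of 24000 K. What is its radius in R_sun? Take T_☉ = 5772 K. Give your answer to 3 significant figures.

R/R_☉ = √(L/L_☉) / (T/T_☉)² = √(305) / (4.158)²
       = 17.46 / 17.29 = 1.010.

1.01 R_sun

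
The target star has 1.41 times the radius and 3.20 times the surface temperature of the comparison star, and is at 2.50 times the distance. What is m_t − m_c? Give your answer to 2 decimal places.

-3.81

L_t/L_c = (1.41)²(3.20)⁴ = 208.5.
F_t/F_c = (L_t/L_c)/(d_t/d_c)² = 208.5/6.250 = 33.35.
m_t − m_c = −2.5 log₁₀(33.35) = -3.81.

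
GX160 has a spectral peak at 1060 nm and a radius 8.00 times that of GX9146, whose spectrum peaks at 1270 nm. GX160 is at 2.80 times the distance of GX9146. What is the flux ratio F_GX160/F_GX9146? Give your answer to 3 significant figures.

Wien's law: T_GX160/T_GX9146 = λ_GX9146/λ_GX160 = 1270/1060 = 1.198.
L_GX160/L_GX9146 = (R_GX160/R_GX9146)²(T_GX160/T_GX9146)⁴ = (8.00)²(1.198)⁴ = 131.9.
F_GX160/F_GX9146 = (L_GX160/L_GX9146)/(d_GX160/d_GX9146)² = 131.9/(2.80)² = 16.82.

16.8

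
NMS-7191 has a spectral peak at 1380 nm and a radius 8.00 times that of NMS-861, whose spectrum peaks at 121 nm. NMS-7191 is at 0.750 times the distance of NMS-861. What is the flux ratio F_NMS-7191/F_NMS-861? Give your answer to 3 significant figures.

Wien's law: T_NMS-7191/T_NMS-861 = λ_NMS-861/λ_NMS-7191 = 121/1380 = 0.08768.
L_NMS-7191/L_NMS-861 = (R_NMS-7191/R_NMS-861)²(T_NMS-7191/T_NMS-861)⁴ = (8.00)²(0.08768)⁴ = 0.003783.
F_NMS-7191/F_NMS-861 = (L_NMS-7191/L_NMS-861)/(d_NMS-7191/d_NMS-861)² = 0.003783/(0.750)² = 0.006725.

0.00672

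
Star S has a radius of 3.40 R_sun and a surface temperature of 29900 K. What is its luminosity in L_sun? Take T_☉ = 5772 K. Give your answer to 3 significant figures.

L/L_☉ = (R/R_☉)² (T/T_☉)⁴ = (3.40)² × (29900/5772)⁴
       = 11.56 × (5.180)⁴ = 11.56 × 720.1 = 8324.

8.32×10^3 L_sun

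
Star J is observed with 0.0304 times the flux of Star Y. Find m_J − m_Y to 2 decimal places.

3.79

m_J − m_Y = −2.5 log₁₀(F_J/F_Y) = −2.5 log₁₀(0.0304) = −2.5 × (-1.517) = 3.793.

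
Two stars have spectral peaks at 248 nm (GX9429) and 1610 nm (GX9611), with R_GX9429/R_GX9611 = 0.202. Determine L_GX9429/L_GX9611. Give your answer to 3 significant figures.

Wien's law gives T ∝ 1/λ_max, so T_GX9429/T_GX9611 = λ_GX9611/λ_GX9429 = 1610/248 = 6.492.
Then L ∝ R²T⁴ gives L_GX9429/L_GX9611 = (0.202)² × (6.492)⁴ = 0.04080 × 1776 = 72.48.

72.5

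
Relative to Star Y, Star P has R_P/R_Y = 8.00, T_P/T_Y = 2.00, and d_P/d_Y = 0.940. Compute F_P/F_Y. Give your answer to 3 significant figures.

L_P/L_Y = (R_P/R_Y)²(T_P/T_Y)⁴ = (8.00)² × (2.00)⁴ = 1024.
F_P/F_Y = (L_P/L_Y)/(d_P/d_Y)² = 1024 / (0.940)² = 1159.

1.16×10^3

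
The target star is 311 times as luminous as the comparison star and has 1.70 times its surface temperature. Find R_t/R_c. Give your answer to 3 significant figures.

6.10

L ∝ R²T⁴ gives R ∝ √L / T², so
R_t/R_c = √(311) / (1.70)² = 17.64 / 2.890 = 6.102.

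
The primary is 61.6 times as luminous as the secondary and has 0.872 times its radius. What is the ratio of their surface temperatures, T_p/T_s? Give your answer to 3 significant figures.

L ∝ R²T⁴ gives T ∝ (L/R²)^(1/4), so
T_p/T_s = (61.6 / 0.872²)^(1/4) = (81.01)^(1/4) = 3.000.

3.00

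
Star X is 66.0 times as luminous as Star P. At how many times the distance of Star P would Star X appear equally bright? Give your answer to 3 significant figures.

8.12

Equal flux requires L_X/d_X² = L_P/d_P², so d_X/d_P = √(L_X/L_P)
= √(66.0) = 8.124.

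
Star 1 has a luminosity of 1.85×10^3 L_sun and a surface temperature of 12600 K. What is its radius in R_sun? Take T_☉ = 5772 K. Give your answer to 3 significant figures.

R/R_☉ = √(L/L_☉) / (T/T_☉)² = √(1.85×10^3) / (2.183)²
       = 43.01 / 4.765 = 9.026.

9.03 R_sun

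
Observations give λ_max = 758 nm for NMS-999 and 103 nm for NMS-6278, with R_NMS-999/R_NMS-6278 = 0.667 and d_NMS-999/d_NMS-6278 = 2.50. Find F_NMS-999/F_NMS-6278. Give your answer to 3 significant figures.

Wien's law: T_NMS-999/T_NMS-6278 = λ_NMS-6278/λ_NMS-999 = 103/758 = 0.1359.
L_NMS-999/L_NMS-6278 = (R_NMS-999/R_NMS-6278)²(T_NMS-999/T_NMS-6278)⁴ = (0.667)²(0.1359)⁴ = 1.517×10^-4.
F_NMS-999/F_NMS-6278 = (L_NMS-999/L_NMS-6278)/(d_NMS-999/d_NMS-6278)² = 1.517×10^-4/(2.50)² = 2.427×10^-5.

2.43×10^-5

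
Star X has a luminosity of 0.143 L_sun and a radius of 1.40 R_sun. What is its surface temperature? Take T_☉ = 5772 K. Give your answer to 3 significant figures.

T/T_☉ = (L/L_☉)^(1/4) / (R/R_☉)^(1/2)
T = 5772 × (0.143)^(1/4) / √(1.40) = 5772 × 0.6149 / 1.183 = 3000 K.

3.00×10^3 K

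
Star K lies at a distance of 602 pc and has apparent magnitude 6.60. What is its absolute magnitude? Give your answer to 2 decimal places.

-2.30

M = m − 5 log₁₀(d/10 pc) = 6.60 − 5 log₁₀(602/10)
  = 6.60 − 5 × 1.780 = 6.60 − 8.90 = -2.30.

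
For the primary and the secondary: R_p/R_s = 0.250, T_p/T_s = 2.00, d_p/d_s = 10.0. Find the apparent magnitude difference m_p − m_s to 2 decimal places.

5.00

L_p/L_s = (0.250)²(2.00)⁴ = 1.000.
F_p/F_s = (L_p/L_s)/(d_p/d_s)² = 1.000/100.0 = 0.01000.
m_p − m_s = −2.5 log₁₀(0.01000) = 5.00.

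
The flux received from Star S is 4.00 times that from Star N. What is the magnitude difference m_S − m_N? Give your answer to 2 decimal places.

m_S − m_N = −2.5 log₁₀(F_S/F_N) = −2.5 log₁₀(4.00) = −2.5 × (0.602) = -1.505.

-1.51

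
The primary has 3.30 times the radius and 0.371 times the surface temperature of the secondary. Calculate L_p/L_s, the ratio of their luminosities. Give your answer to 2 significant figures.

From the Stefan–Boltzmann law, L ∝ R²T⁴, so
L_p/L_s = (R_p/R_s)² (T_p/T_s)⁴ = (3.30)² × (0.371)⁴ = 10.89 × 0.01895 = 0.2063.

0.21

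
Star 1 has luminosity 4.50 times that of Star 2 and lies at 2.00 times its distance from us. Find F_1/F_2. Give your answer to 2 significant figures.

F = L/(4πd²), so F_1/F_2 = (L_1/L_2) / (d_1/d_2)²
= 4.50 / (2.00)² = 4.50 / 4.000 = 1.125.

1.1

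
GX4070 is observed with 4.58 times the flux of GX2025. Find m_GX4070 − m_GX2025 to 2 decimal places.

-1.65

m_GX4070 − m_GX2025 = −2.5 log₁₀(F_GX4070/F_GX2025) = −2.5 log₁₀(4.58) = −2.5 × (0.661) = -1.652.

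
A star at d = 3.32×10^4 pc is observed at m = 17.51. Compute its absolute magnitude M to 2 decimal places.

-0.10

M = m − 5 log₁₀(d/10 pc) = 17.51 − 5 log₁₀(3.32×10^4/10)
  = 17.51 − 5 × 3.521 = 17.51 − 17.61 = -0.10.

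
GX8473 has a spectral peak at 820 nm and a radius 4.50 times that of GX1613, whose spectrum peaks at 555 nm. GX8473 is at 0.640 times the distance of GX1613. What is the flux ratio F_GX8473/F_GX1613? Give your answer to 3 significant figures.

10.4

Wien's law: T_GX8473/T_GX1613 = λ_GX1613/λ_GX8473 = 555/820 = 0.6768.
L_GX8473/L_GX1613 = (R_GX8473/R_GX1613)²(T_GX8473/T_GX1613)⁴ = (4.50)²(0.6768)⁴ = 4.250.
F_GX8473/F_GX1613 = (L_GX8473/L_GX1613)/(d_GX8473/d_GX1613)² = 4.250/(0.640)² = 10.37.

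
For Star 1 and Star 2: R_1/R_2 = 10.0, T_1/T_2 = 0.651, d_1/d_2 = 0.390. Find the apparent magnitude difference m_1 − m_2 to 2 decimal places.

-5.18

L_1/L_2 = (10.0)²(0.651)⁴ = 17.96.
F_1/F_2 = (L_1/L_2)/(d_1/d_2)² = 17.96/0.1521 = 118.1.
m_1 − m_2 = −2.5 log₁₀(118.1) = -5.18.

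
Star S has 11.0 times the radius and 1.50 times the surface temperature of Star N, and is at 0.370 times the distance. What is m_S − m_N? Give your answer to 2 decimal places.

-9.13

L_S/L_N = (11.0)²(1.50)⁴ = 612.6.
F_S/F_N = (L_S/L_N)/(d_S/d_N)² = 612.6/0.1369 = 4475.
m_S − m_N = −2.5 log₁₀(4475) = -9.13.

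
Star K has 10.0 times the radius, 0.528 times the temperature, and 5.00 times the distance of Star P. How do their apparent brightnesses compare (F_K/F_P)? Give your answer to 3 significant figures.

L_K/L_P = (R_K/R_P)²(T_K/T_P)⁴ = (10.0)² × (0.528)⁴ = 7.772.
F_K/F_P = (L_K/L_P)/(d_K/d_P)² = 7.772 / (5.00)² = 0.3109.

0.311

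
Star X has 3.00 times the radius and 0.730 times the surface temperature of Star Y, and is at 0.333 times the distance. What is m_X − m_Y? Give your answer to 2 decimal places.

-3.41

L_X/L_Y = (3.00)²(0.730)⁴ = 2.556.
F_X/F_Y = (L_X/L_Y)/(d_X/d_Y)² = 2.556/0.1109 = 23.05.
m_X − m_Y = −2.5 log₁₀(23.05) = -3.41.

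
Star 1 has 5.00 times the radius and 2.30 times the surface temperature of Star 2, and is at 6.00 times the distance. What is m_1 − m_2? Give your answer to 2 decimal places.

L_1/L_2 = (5.00)²(2.30)⁴ = 699.6.
F_1/F_2 = (L_1/L_2)/(d_1/d_2)² = 699.6/36.00 = 19.43.
m_1 − m_2 = −2.5 log₁₀(19.43) = -3.22.

-3.22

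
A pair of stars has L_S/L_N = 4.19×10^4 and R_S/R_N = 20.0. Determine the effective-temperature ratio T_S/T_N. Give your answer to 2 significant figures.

3.2

L ∝ R²T⁴ gives T ∝ (L/R²)^(1/4), so
T_S/T_N = (4.19×10^4 / 20.0²)^(1/4) = (104.8)^(1/4) = 3.199.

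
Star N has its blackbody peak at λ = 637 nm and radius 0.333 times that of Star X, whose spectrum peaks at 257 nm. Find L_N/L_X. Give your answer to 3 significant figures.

0.00294

Wien's law gives T ∝ 1/λ_max, so T_N/T_X = λ_X/λ_N = 257/637 = 0.4035.
Then L ∝ R²T⁴ gives L_N/L_X = (0.333)² × (0.4035)⁴ = 0.1109 × 0.02650 = 0.002938.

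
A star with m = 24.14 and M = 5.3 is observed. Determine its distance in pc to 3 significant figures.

m − M = 5 log₁₀(d/10 pc)
24.14 − (5.3) = 18.84 = 5 log₁₀(d/10)
d = 10 × 10^(18.84/5) = 10 × 10^3.768 = 5.861×10^4 pc.

5.86×10^4 pc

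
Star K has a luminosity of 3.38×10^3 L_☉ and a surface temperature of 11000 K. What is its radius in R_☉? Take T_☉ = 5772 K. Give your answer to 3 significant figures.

R/R_☉ = √(L/L_☉) / (T/T_☉)² = √(3.38×10^3) / (1.906)²
       = 58.14 / 3.632 = 16.01.

16.0 R_☉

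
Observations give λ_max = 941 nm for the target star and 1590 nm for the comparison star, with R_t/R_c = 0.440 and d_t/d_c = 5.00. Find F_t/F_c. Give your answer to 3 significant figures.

Wien's law: T_t/T_c = λ_c/λ_t = 1590/941 = 1.690.
L_t/L_c = (R_t/R_c)²(T_t/T_c)⁴ = (0.440)²(1.690)⁴ = 1.578.
F_t/F_c = (L_t/L_c)/(d_t/d_c)² = 1.578/(5.00)² = 0.06312.

0.0631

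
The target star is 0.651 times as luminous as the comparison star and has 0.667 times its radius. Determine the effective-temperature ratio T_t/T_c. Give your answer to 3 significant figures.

L ∝ R²T⁴ gives T ∝ (L/R²)^(1/4), so
T_t/T_c = (0.651 / 0.667²)^(1/4) = (1.463)^(1/4) = 1.100.

1.10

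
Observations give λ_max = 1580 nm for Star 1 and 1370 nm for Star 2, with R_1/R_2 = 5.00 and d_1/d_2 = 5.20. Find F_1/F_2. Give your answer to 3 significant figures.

Wien's law: T_1/T_2 = λ_2/λ_1 = 1370/1580 = 0.8671.
L_1/L_2 = (R_1/R_2)²(T_1/T_2)⁴ = (5.00)²(0.8671)⁴ = 14.13.
F_1/F_2 = (L_1/L_2)/(d_1/d_2)² = 14.13/(5.20)² = 0.5226.

0.523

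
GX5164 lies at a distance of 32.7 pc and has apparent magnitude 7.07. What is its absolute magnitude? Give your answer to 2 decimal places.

M = m − 5 log₁₀(d/10 pc) = 7.07 − 5 log₁₀(32.7/10)
  = 7.07 − 5 × 0.515 = 7.07 − 2.57 = 4.50.

4.50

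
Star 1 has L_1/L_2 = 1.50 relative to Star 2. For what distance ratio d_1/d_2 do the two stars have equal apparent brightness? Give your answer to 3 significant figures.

Equal flux requires L_1/d_1² = L_2/d_2², so d_1/d_2 = √(L_1/L_2)
= √(1.50) = 1.225.

1.22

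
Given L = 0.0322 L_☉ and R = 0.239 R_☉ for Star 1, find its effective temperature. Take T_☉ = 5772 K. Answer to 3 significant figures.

T/T_☉ = (L/L_☉)^(1/4) / (R/R_☉)^(1/2)
T = 5772 × (0.0322)^(1/4) / √(0.239) = 5772 × 0.4236 / 0.4889 = 5001 K.

5.00×10^3 K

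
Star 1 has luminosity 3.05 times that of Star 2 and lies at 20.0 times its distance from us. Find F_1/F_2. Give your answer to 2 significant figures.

F = L/(4πd²), so F_1/F_2 = (L_1/L_2) / (d_1/d_2)²
= 3.05 / (20.0)² = 3.05 / 400.0 = 0.007625.

0.0076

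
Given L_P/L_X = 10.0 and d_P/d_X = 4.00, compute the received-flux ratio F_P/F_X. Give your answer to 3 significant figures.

0.625

F = L/(4πd²), so F_P/F_X = (L_P/L_X) / (d_P/d_X)²
= 10.0 / (4.00)² = 10.0 / 16.00 = 0.6250.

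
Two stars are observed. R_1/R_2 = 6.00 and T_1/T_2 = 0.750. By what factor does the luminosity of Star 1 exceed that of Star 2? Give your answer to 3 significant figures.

11.4

From the Stefan–Boltzmann law, L ∝ R²T⁴, so
L_1/L_2 = (R_1/R_2)² (T_1/T_2)⁴ = (6.00)² × (0.750)⁴ = 36.00 × 0.3164 = 11.39.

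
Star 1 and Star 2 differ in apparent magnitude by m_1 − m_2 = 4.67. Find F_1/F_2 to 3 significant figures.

F_1/F_2 = 10^(−(m_1 − m_2)/2.5) = 10^(-4.67/2.5) = 10^-1.868 = 0.01355.

0.0136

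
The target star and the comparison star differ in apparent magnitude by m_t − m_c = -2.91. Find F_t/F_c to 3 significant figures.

14.6

F_t/F_c = 10^(−(m_t − m_c)/2.5) = 10^(2.91/2.5) = 10^1.164 = 14.59.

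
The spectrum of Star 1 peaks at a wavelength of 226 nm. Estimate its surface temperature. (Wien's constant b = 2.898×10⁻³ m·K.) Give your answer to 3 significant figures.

T = b/λ_max = 2.898×10⁻³ / (226×10⁻⁹) = 1.282×10^4 K.

1.28×10^4 K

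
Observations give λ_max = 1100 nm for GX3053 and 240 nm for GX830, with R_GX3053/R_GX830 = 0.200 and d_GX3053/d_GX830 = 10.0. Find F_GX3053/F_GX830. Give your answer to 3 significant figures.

Wien's law: T_GX3053/T_GX830 = λ_GX830/λ_GX3053 = 240/1100 = 0.2182.
L_GX3053/L_GX830 = (R_GX3053/R_GX830)²(T_GX3053/T_GX830)⁴ = (0.200)²(0.2182)⁴ = 9.064×10^-5.
F_GX3053/F_GX830 = (L_GX3053/L_GX830)/(d_GX3053/d_GX830)² = 9.064×10^-5/(10.0)² = 9.064×10^-7.

9.06×10^-7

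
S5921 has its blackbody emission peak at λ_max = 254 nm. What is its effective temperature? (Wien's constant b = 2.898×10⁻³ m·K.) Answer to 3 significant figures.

T = b/λ_max = 2.898×10⁻³ / (254×10⁻⁹) = 1.141×10^4 K.

1.14×10^4 K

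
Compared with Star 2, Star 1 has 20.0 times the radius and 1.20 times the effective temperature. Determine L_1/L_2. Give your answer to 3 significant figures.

From the Stefan–Boltzmann law, L ∝ R²T⁴, so
L_1/L_2 = (R_1/R_2)² (T_1/T_2)⁴ = (20.0)² × (1.20)⁴ = 400.0 × 2.074 = 829.4.

829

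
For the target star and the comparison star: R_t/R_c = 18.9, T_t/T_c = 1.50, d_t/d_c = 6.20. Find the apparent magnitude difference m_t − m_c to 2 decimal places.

-4.18

L_t/L_c = (18.9)²(1.50)⁴ = 1808.
F_t/F_c = (L_t/L_c)/(d_t/d_c)² = 1808/38.44 = 47.04.
m_t − m_c = −2.5 log₁₀(47.04) = -4.18.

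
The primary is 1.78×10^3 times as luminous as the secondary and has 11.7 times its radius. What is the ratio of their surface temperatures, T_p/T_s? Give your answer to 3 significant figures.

1.90

L ∝ R²T⁴ gives T ∝ (L/R²)^(1/4), so
T_p/T_s = (1.78×10^3 / 11.7²)^(1/4) = (13.00)^(1/4) = 1.899.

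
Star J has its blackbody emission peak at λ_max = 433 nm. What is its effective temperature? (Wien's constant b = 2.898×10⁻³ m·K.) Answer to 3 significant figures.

6.69×10^3 K

T = b/λ_max = 2.898×10⁻³ / (433×10⁻⁹) = 6693 K.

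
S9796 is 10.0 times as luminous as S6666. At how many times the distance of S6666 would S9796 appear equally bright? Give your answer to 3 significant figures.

Equal flux requires L_S9796/d_S9796² = L_S6666/d_S6666², so d_S9796/d_S6666 = √(L_S9796/L_S6666)
= √(10.0) = 3.162.

3.16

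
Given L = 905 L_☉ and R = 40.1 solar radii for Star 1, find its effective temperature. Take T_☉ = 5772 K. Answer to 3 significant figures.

5.00×10^3 K

T/T_☉ = (L/L_☉)^(1/4) / (R/R_☉)^(1/2)
T = 5772 × (905)^(1/4) / √(40.1) = 5772 × 5.485 / 6.332 = 4999 K.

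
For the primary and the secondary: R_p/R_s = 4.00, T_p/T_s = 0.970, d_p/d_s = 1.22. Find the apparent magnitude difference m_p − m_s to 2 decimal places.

L_p/L_s = (4.00)²(0.970)⁴ = 14.16.
F_p/F_s = (L_p/L_s)/(d_p/d_s)² = 14.16/1.488 = 9.517.
m_p − m_s = −2.5 log₁₀(9.517) = -2.45.

-2.45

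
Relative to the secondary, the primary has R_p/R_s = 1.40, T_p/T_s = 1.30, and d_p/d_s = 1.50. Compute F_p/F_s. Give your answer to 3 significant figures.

L_p/L_s = (R_p/R_s)²(T_p/T_s)⁴ = (1.40)² × (1.30)⁴ = 5.598.
F_p/F_s = (L_p/L_s)/(d_p/d_s)² = 5.598 / (1.50)² = 2.488.

2.49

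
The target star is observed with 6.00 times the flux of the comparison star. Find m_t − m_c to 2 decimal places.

m_t − m_c = −2.5 log₁₀(F_t/F_c) = −2.5 log₁₀(6.00) = −2.5 × (0.778) = -1.945.

-1.95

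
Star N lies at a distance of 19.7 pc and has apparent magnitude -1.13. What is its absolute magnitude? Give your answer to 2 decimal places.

M = m − 5 log₁₀(d/10 pc) = -1.13 − 5 log₁₀(19.7/10)
  = -1.13 − 5 × 0.294 = -1.13 − 1.47 = -2.60.

-2.60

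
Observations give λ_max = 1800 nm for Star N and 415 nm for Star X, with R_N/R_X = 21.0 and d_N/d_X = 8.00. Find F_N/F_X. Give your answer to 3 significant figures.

Wien's law: T_N/T_X = λ_X/λ_N = 415/1800 = 0.2306.
L_N/L_X = (R_N/R_X)²(T_N/T_X)⁴ = (21.0)²(0.2306)⁴ = 1.246.
F_N/F_X = (L_N/L_X)/(d_N/d_X)² = 1.246/(8.00)² = 0.01947.

0.0195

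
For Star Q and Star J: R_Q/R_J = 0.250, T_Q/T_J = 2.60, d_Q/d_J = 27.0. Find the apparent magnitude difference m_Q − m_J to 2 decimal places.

6.02

L_Q/L_J = (0.250)²(2.60)⁴ = 2.856.
F_Q/F_J = (L_Q/L_J)/(d_Q/d_J)² = 2.856/729.0 = 0.003918.
m_Q − m_J = −2.5 log₁₀(0.003918) = 6.02.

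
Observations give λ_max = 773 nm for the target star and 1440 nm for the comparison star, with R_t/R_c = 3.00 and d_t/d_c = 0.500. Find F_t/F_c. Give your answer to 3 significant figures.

Wien's law: T_t/T_c = λ_c/λ_t = 1440/773 = 1.863.
L_t/L_c = (R_t/R_c)²(T_t/T_c)⁴ = (3.00)²(1.863)⁴ = 108.4.
F_t/F_c = (L_t/L_c)/(d_t/d_c)² = 108.4/(0.500)² = 433.5.

434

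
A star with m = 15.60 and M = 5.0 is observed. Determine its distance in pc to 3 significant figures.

m − M = 5 log₁₀(d/10 pc)
15.60 − (5.0) = 10.60 = 5 log₁₀(d/10)
d = 10 × 10^(10.60/5) = 10 × 10^2.120 = 1318 pc.

1.32×10^3 pc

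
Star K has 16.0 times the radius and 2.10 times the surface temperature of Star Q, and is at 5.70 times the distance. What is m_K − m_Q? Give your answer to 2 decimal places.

L_K/L_Q = (16.0)²(2.10)⁴ = 4979.
F_K/F_Q = (L_K/L_Q)/(d_K/d_Q)² = 4979/32.49 = 153.2.
m_K − m_Q = −2.5 log₁₀(153.2) = -5.46.

-5.46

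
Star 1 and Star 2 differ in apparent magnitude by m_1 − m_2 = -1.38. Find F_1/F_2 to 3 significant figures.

3.56

F_1/F_2 = 10^(−(m_1 − m_2)/2.5) = 10^(1.38/2.5) = 10^0.552 = 3.565.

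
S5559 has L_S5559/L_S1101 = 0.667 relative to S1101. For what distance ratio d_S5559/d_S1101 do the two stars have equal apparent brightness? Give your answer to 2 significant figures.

0.82

Equal flux requires L_S5559/d_S5559² = L_S1101/d_S1101², so d_S5559/d_S1101 = √(L_S5559/L_S1101)
= √(0.667) = 0.8167.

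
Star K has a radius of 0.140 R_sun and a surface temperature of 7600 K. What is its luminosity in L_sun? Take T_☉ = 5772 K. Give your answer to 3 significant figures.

0.0589 L_sun

L/L_☉ = (R/R_☉)² (T/T_☉)⁴ = (0.140)² × (7600/5772)⁴
       = 0.01960 × (1.317)⁴ = 0.01960 × 3.006 = 0.05891.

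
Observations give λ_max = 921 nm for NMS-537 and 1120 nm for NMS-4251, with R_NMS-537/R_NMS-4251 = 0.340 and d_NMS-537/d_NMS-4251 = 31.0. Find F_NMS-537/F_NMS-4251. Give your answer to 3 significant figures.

2.63×10^-4

Wien's law: T_NMS-537/T_NMS-4251 = λ_NMS-4251/λ_NMS-537 = 1120/921 = 1.216.
L_NMS-537/L_NMS-4251 = (R_NMS-537/R_NMS-4251)²(T_NMS-537/T_NMS-4251)⁴ = (0.340)²(1.216)⁴ = 0.2528.
F_NMS-537/F_NMS-4251 = (L_NMS-537/L_NMS-4251)/(d_NMS-537/d_NMS-4251)² = 0.2528/(31.0)² = 2.631×10^-4.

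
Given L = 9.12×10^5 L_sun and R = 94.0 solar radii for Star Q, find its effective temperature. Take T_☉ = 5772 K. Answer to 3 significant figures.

T/T_☉ = (L/L_☉)^(1/4) / (R/R_☉)^(1/2)
T = 5772 × (9.12×10^5)^(1/4) / √(94.0) = 5772 × 30.90 / 9.695 = 1.840×10^4 K.

1.84×10^4 K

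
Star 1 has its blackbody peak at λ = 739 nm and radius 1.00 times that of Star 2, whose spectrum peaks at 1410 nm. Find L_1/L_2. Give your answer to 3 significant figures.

Wien's law gives T ∝ 1/λ_max, so T_1/T_2 = λ_2/λ_1 = 1410/739 = 1.908.
Then L ∝ R²T⁴ gives L_1/L_2 = (1.00)² × (1.908)⁴ = 1.000 × 13.25 = 13.25.

13.3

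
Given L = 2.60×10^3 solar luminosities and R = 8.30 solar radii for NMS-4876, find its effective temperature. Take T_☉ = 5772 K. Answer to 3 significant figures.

1.43×10^4 K

T/T_☉ = (L/L_☉)^(1/4) / (R/R_☉)^(1/2)
T = 5772 × (2.60×10^3)^(1/4) / √(8.30) = 5772 × 7.141 / 2.881 = 1.431×10^4 K.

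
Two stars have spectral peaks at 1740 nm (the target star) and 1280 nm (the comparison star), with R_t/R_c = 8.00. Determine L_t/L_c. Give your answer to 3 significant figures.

18.7

Wien's law gives T ∝ 1/λ_max, so T_t/T_c = λ_c/λ_t = 1280/1740 = 0.7356.
Then L ∝ R²T⁴ gives L_t/L_c = (8.00)² × (0.7356)⁴ = 64.00 × 0.2928 = 18.74.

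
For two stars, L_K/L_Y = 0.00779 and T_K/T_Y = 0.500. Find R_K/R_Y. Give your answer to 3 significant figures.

L ∝ R²T⁴ gives R ∝ √L / T², so
R_K/R_Y = √(0.00779) / (0.500)² = 0.08826 / 0.2500 = 0.3530.

0.353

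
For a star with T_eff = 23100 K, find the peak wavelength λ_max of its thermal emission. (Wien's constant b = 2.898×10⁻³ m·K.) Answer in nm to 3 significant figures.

λ_max = b/T = 2.898×10⁻³ / 23100 = 1.25×10^-7 m = 125.5 nm.

125 nm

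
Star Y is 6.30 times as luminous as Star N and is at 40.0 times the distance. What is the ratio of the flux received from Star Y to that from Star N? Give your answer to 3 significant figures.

0.00394

F = L/(4πd²), so F_Y/F_N = (L_Y/L_N) / (d_Y/d_N)²
= 6.30 / (40.0)² = 6.30 / 1600 = 0.003938.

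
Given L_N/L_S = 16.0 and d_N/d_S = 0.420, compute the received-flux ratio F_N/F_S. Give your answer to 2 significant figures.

91

F = L/(4πd²), so F_N/F_S = (L_N/L_S) / (d_N/d_S)²
= 16.0 / (0.420)² = 16.0 / 0.1764 = 90.70.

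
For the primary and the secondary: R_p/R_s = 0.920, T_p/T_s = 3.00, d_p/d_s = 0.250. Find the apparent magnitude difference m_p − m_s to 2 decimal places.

L_p/L_s = (0.920)²(3.00)⁴ = 68.56.
F_p/F_s = (L_p/L_s)/(d_p/d_s)² = 68.56/0.06250 = 1097.
m_p − m_s = −2.5 log₁₀(1097) = -7.60.

-7.60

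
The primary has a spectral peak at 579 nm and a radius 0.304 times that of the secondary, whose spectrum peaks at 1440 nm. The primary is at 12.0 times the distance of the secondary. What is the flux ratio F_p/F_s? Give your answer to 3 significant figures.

Wien's law: T_p/T_s = λ_s/λ_p = 1440/579 = 2.487.
L_p/L_s = (R_p/R_s)²(T_p/T_s)⁴ = (0.304)²(2.487)⁴ = 3.536.
F_p/F_s = (L_p/L_s)/(d_p/d_s)² = 3.536/(12.0)² = 0.02455.

0.0246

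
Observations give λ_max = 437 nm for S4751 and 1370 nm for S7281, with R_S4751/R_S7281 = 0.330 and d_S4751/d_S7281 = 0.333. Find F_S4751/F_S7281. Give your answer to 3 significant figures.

Wien's law: T_S4751/T_S7281 = λ_S7281/λ_S4751 = 1370/437 = 3.135.
L_S4751/L_S7281 = (R_S4751/R_S7281)²(T_S4751/T_S7281)⁴ = (0.330)²(3.135)⁴ = 10.52.
F_S4751/F_S7281 = (L_S4751/L_S7281)/(d_S4751/d_S7281)² = 10.52/(0.333)² = 94.86.

94.9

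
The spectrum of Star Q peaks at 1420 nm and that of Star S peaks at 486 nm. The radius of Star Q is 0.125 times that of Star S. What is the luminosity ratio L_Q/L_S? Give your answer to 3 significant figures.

2.14×10^-4

Wien's law gives T ∝ 1/λ_max, so T_Q/T_S = λ_S/λ_Q = 486/1420 = 0.3423.
Then L ∝ R²T⁴ gives L_Q/L_S = (0.125)² × (0.3423)⁴ = 0.01562 × 0.01372 = 2.144×10^-4.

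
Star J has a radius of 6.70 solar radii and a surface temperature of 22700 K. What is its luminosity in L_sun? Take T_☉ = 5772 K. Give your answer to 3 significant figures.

1.07×10^4 L_sun

L/L_☉ = (R/R_☉)² (T/T_☉)⁴ = (6.70)² × (22700/5772)⁴
       = 44.89 × (3.933)⁴ = 44.89 × 239.2 = 1.074×10^4.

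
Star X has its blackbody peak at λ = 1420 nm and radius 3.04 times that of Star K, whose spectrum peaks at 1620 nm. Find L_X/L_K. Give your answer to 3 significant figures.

15.7

Wien's law gives T ∝ 1/λ_max, so T_X/T_K = λ_K/λ_X = 1620/1420 = 1.141.
Then L ∝ R²T⁴ gives L_X/L_K = (3.04)² × (1.141)⁴ = 9.242 × 1.694 = 15.66.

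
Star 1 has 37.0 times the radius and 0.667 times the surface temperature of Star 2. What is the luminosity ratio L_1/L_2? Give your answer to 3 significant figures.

271

From the Stefan–Boltzmann law, L ∝ R²T⁴, so
L_1/L_2 = (R_1/R_2)² (T_1/T_2)⁴ = (37.0)² × (0.667)⁴ = 1369 × 0.1979 = 271.0.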